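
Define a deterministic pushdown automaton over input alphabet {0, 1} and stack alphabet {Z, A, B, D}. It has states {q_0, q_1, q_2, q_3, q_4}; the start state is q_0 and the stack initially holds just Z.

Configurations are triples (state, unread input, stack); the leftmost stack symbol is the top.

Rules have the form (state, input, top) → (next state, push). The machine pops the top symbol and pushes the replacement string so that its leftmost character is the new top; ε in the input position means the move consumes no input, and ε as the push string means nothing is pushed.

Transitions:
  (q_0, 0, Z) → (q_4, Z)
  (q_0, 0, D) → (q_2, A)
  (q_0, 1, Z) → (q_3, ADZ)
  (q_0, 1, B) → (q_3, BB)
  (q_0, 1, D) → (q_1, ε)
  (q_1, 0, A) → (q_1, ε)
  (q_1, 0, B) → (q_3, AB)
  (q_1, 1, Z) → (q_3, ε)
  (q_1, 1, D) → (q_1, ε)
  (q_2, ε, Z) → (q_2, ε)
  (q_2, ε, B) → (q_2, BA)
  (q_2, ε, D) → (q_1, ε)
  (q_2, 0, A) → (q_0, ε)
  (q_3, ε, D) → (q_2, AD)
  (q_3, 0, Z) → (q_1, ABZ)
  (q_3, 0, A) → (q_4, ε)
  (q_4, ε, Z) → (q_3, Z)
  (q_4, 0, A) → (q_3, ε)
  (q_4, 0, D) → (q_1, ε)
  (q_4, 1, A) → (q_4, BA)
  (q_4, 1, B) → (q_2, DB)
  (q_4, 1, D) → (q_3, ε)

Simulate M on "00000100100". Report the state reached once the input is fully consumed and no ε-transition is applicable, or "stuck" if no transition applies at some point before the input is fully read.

q_4

(q_0, 00000100100, Z)
  read 0, top Z: go to q_4, push Z → (q_4, 0000100100, Z)
  ε-move, top Z: go to q_3, push Z → (q_3, 0000100100, Z)
  read 0, top Z: go to q_1, push ABZ → (q_1, 000100100, ABZ)
  read 0, top A: go to q_1, push ε → (q_1, 00100100, BZ)
  read 0, top B: go to q_3, push AB → (q_3, 0100100, ABZ)
  read 0, top A: go to q_4, push ε → (q_4, 100100, BZ)
  read 1, top B: go to q_2, push DB → (q_2, 00100, DBZ)
  ε-move, top D: go to q_1, push ε → (q_1, 00100, BZ)
  read 0, top B: go to q_3, push AB → (q_3, 0100, ABZ)
  read 0, top A: go to q_4, push ε → (q_4, 100, BZ)
  read 1, top B: go to q_2, push DB → (q_2, 00, DBZ)
  ε-move, top D: go to q_1, push ε → (q_1, 00, BZ)
  read 0, top B: go to q_3, push AB → (q_3, 0, ABZ)
  read 0, top A: go to q_4, push ε → (q_4, ε, BZ)
All input consumed; M is in state q_4.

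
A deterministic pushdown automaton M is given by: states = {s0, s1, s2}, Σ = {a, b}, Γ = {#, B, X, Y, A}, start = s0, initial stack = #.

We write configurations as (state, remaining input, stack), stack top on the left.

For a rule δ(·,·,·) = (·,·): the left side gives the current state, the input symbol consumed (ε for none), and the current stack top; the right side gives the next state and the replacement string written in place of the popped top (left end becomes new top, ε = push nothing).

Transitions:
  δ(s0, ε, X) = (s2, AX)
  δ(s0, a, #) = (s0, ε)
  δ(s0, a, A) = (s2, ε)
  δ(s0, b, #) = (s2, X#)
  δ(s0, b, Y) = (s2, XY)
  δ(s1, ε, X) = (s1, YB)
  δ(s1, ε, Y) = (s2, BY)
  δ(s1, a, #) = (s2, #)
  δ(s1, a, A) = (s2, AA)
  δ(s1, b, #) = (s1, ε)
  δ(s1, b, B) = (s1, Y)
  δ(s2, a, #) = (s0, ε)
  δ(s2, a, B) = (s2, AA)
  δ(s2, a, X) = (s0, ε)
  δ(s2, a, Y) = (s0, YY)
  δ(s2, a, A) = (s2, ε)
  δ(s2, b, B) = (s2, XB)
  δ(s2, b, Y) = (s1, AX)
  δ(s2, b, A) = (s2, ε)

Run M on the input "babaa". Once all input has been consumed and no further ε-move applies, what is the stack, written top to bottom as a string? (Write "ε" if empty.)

ε

(s0, babaa, #) ⊢ (s2, abaa, X#) ⊢ (s0, baa, #) ⊢ (s2, aa, X#) ⊢ (s0, a, #) ⊢ (s0, ε, ε)
All input consumed in state s0 with stack ε.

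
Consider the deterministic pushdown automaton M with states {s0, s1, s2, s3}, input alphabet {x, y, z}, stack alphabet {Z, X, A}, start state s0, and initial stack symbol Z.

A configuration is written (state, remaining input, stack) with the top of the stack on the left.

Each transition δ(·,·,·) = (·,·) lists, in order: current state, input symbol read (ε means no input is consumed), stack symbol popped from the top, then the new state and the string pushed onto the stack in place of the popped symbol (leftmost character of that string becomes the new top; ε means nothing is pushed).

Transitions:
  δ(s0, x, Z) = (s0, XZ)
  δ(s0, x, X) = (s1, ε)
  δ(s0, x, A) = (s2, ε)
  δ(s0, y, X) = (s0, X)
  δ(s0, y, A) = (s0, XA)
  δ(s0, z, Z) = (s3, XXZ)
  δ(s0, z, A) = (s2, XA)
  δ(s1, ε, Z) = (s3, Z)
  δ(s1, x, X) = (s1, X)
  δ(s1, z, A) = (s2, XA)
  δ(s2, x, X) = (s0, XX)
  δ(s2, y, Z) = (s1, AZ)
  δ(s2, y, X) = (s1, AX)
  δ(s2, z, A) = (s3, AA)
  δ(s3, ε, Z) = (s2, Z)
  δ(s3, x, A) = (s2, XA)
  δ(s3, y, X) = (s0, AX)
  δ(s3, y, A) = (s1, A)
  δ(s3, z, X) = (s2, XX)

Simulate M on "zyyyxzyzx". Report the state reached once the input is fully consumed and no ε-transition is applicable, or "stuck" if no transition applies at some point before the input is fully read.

(s0, zyyyxzyzx, Z)
  read z, top Z: go to s3, push XXZ → (s3, yyyxzyzx, XXZ)
  read y, top X: go to s0, push AX → (s0, yyxzyzx, AXXZ)
  read y, top A: go to s0, push XA → (s0, yxzyzx, XAXXZ)
  read y, top X: go to s0, push X → (s0, xzyzx, XAXXZ)
  read x, top X: go to s1, push ε → (s1, zyzx, AXXZ)
  read z, top A: go to s2, push XA → (s2, yzx, XAXXZ)
  read y, top X: go to s1, push AX → (s1, zx, AXAXXZ)
  read z, top A: go to s2, push XA → (s2, x, XAXAXXZ)
  read x, top X: go to s0, push XX → (s0, ε, XXAXAXXZ)
All input consumed; M is in state s0.

s0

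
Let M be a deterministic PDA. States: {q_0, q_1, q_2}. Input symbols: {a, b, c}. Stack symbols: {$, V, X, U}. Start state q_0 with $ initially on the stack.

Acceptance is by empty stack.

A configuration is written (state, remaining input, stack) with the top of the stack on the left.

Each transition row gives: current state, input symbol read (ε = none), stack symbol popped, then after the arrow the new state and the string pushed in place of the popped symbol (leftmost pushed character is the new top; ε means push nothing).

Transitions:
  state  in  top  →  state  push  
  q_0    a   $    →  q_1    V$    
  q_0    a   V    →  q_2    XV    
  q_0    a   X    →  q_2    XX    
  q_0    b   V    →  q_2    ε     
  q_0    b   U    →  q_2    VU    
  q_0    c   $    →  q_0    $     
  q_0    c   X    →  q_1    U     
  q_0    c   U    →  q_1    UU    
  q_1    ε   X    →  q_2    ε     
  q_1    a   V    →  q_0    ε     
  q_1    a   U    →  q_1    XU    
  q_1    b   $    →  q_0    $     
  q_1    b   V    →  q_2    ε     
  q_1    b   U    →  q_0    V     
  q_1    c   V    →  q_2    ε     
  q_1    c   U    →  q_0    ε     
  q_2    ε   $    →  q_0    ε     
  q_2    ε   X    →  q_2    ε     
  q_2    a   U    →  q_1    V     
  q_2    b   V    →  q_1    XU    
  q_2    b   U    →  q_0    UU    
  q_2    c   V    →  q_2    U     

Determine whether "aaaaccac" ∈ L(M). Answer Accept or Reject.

(q_0, aaaaccac, $)
  read a, top $: go to q_1, push V$ → (q_1, aaaccac, V$)
  read a, top V: go to q_0, push ε → (q_0, aaccac, $)
  read a, top $: go to q_1, push V$ → (q_1, accac, V$)
  read a, top V: go to q_0, push ε → (q_0, ccac, $)
  read c, top $: go to q_0, push $ → (q_0, cac, $)
  read c, top $: go to q_0, push $ → (q_0, ac, $)
  read a, top $: go to q_1, push V$ → (q_1, c, V$)
  read c, top V: go to q_2, push ε → (q_2, ε, $)
  ε-move, top $: go to q_0, push ε → (q_0, ε, ε)
All input consumed and the stack is empty.

Accept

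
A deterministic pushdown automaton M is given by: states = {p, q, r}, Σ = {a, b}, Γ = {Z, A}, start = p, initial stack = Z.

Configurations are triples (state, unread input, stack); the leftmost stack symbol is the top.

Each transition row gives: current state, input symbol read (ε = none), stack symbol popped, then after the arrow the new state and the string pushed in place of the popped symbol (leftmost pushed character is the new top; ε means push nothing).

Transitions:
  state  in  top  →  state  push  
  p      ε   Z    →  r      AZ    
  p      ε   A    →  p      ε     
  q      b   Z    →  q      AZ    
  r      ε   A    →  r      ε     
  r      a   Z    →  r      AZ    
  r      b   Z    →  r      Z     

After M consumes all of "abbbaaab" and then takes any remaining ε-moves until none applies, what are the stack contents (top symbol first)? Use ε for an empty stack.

Z

(p, abbbaaab, Z)
  ε-move, top Z: go to r, push AZ → (r, abbbaaab, AZ)
  ε-move, top A: go to r, push ε → (r, abbbaaab, Z)
  read a, top Z: go to r, push AZ → (r, bbbaaab, AZ)
  ε-move, top A: go to r, push ε → (r, bbbaaab, Z)
  read b, top Z: go to r, push Z → (r, bbaaab, Z)
  read b, top Z: go to r, push Z → (r, baaab, Z)
  read b, top Z: go to r, push Z → (r, aaab, Z)
  read a, top Z: go to r, push AZ → (r, aab, AZ)
  ε-move, top A: go to r, push ε → (r, aab, Z)
  read a, top Z: go to r, push AZ → (r, ab, AZ)
  ε-move, top A: go to r, push ε → (r, ab, Z)
  read a, top Z: go to r, push AZ → (r, b, AZ)
  ε-move, top A: go to r, push ε → (r, b, Z)
  read b, top Z: go to r, push Z → (r, ε, Z)
All input consumed in state r with stack Z.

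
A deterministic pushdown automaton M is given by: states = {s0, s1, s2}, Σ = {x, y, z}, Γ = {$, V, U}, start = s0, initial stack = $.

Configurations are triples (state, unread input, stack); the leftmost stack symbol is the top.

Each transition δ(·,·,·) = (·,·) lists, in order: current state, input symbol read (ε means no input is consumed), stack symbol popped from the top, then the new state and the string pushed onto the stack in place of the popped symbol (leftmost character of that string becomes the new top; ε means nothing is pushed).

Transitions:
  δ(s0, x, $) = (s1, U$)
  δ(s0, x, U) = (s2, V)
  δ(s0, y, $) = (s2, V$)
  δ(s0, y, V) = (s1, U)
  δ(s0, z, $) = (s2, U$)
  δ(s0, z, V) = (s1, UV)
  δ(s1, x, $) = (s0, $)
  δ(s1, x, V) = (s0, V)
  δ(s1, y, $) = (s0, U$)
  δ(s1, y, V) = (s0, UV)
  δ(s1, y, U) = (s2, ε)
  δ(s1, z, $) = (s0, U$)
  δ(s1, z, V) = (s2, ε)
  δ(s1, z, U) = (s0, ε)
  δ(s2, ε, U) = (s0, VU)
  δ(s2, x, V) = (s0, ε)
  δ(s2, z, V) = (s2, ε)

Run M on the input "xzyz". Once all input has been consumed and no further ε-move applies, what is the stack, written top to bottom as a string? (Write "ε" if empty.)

$

(s0, xzyz, $)
  read x, top $: go to s1, push U$ → (s1, zyz, U$)
  read z, top U: go to s0, push ε → (s0, yz, $)
  read y, top $: go to s2, push V$ → (s2, z, V$)
  read z, top V: go to s2, push ε → (s2, ε, $)
All input consumed in state s2 with stack $.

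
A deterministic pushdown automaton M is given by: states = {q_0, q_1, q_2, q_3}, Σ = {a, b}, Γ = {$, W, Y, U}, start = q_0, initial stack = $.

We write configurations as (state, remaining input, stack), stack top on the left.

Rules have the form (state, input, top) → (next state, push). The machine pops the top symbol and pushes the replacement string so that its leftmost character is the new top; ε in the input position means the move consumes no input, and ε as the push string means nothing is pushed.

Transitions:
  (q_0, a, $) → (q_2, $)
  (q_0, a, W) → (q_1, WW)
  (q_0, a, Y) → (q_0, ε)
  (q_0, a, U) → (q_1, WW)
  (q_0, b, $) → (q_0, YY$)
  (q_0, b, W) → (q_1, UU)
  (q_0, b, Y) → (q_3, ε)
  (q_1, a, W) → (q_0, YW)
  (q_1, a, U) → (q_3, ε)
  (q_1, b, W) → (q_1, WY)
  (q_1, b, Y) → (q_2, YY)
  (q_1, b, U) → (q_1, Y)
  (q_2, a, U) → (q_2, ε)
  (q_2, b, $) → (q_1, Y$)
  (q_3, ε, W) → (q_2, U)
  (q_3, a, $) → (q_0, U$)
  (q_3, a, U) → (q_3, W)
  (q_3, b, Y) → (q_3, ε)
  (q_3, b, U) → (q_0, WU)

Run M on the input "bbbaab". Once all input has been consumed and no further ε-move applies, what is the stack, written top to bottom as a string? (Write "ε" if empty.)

(q_0, bbbaab, $) ⊢ (q_0, bbaab, YY$) ⊢ (q_3, baab, Y$) ⊢ (q_3, aab, $) ⊢ (q_0, ab, U$) ⊢ (q_1, b, WW$) ⊢ (q_1, ε, WYW$)
All input consumed in state q_1 with stack WYW$.

WYW$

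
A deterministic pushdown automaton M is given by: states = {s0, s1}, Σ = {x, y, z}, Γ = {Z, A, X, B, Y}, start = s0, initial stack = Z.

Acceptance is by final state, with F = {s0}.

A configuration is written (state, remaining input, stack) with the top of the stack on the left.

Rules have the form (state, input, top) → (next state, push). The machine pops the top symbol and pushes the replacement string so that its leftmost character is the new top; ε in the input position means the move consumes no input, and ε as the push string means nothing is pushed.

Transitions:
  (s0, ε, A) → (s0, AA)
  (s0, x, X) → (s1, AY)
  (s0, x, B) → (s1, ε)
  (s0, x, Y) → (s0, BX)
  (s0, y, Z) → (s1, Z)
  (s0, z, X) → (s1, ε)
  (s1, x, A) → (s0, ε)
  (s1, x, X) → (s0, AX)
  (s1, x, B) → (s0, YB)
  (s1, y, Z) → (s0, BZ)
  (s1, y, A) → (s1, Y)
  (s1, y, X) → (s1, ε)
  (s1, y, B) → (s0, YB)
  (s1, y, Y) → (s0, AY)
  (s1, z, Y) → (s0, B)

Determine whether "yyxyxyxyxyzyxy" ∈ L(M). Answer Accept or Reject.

Reject

(s0, yyxyxyxyxyzyxy, Z)
  read y, top Z: go to s1, push Z → (s1, yxyxyxyxyzyxy, Z)
  read y, top Z: go to s0, push BZ → (s0, xyxyxyxyzyxy, BZ)
  read x, top B: go to s1, push ε → (s1, yxyxyxyzyxy, Z)
  read y, top Z: go to s0, push BZ → (s0, xyxyxyzyxy, BZ)
  read x, top B: go to s1, push ε → (s1, yxyxyzyxy, Z)
  read y, top Z: go to s0, push BZ → (s0, xyxyzyxy, BZ)
  read x, top B: go to s1, push ε → (s1, yxyzyxy, Z)
  read y, top Z: go to s0, push BZ → (s0, xyzyxy, BZ)
  read x, top B: go to s1, push ε → (s1, yzyxy, Z)
  read y, top Z: go to s0, push BZ → (s0, zyxy, BZ)
No transition applies at (s0, zyxy, BZ); input not fully consumed.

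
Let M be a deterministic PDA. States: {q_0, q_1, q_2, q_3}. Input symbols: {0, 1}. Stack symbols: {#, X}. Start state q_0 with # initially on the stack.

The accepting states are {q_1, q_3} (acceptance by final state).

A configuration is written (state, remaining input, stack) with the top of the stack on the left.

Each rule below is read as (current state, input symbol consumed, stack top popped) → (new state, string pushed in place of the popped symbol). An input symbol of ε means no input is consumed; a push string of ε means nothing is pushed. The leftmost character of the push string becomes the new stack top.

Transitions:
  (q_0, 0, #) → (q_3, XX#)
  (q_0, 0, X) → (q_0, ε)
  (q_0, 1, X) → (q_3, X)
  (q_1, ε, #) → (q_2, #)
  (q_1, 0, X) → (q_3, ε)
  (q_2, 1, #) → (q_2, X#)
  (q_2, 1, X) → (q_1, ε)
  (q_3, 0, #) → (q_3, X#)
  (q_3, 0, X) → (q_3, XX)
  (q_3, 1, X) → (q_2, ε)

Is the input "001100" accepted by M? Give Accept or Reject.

Accept

(q_0, 001100, #) ⊢ (q_3, 01100, XX#) ⊢ (q_3, 1100, XXX#) ⊢ (q_2, 100, XX#) ⊢ (q_1, 00, X#) ⊢ (q_3, 0, #) ⊢ (q_3, ε, X#)
All input consumed; state q_3 ∈ F.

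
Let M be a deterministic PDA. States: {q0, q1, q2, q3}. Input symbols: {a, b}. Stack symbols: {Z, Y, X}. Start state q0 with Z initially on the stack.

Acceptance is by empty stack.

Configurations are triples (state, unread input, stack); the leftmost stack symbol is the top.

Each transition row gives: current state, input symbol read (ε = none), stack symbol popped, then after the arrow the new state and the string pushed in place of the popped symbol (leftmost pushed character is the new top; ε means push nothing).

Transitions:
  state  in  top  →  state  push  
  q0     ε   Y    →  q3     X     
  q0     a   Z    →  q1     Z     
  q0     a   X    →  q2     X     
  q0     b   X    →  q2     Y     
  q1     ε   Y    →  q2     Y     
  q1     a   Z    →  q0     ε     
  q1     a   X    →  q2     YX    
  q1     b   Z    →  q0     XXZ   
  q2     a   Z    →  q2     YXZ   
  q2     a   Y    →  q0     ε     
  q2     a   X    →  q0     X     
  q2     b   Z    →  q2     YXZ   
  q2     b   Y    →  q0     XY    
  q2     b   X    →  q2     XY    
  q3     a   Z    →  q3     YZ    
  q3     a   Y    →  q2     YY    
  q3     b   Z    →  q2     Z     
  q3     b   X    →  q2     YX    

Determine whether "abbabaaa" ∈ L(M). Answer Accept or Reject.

Accept

(q0, abbabaaa, Z)
  read a, top Z: go to q1, push Z → (q1, bbabaaa, Z)
  read b, top Z: go to q0, push XXZ → (q0, babaaa, XXZ)
  read b, top X: go to q2, push Y → (q2, abaaa, YXZ)
  read a, top Y: go to q0, push ε → (q0, baaa, XZ)
  read b, top X: go to q2, push Y → (q2, aaa, YZ)
  read a, top Y: go to q0, push ε → (q0, aa, Z)
  read a, top Z: go to q1, push Z → (q1, a, Z)
  read a, top Z: go to q0, push ε → (q0, ε, ε)
All input consumed and the stack is empty.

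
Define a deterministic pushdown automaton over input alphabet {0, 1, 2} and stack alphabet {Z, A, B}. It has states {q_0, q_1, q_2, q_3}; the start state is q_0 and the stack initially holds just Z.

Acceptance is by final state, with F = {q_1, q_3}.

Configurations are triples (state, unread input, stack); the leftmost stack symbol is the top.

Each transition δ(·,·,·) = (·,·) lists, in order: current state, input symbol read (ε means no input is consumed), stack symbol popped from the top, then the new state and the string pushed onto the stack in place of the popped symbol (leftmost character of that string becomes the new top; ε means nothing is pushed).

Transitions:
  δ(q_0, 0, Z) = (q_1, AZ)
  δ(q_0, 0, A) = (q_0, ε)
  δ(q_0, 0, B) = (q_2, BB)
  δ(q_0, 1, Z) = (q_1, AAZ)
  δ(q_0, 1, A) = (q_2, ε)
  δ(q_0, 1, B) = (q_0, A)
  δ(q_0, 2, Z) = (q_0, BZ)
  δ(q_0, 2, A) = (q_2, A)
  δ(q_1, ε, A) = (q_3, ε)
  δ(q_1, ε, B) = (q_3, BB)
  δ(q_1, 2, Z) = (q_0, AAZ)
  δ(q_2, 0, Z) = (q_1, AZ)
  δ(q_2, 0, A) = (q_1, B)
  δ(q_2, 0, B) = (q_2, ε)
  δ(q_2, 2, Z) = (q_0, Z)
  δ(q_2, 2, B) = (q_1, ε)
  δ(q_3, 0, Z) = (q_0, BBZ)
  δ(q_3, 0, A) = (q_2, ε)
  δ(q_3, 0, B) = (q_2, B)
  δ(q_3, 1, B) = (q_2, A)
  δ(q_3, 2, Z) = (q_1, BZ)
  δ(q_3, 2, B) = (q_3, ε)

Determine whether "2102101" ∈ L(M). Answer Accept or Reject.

(q_0, 2102101, Z)
  read 2, top Z: go to q_0, push BZ → (q_0, 102101, BZ)
  read 1, top B: go to q_0, push A → (q_0, 02101, AZ)
  read 0, top A: go to q_0, push ε → (q_0, 2101, Z)
  read 2, top Z: go to q_0, push BZ → (q_0, 101, BZ)
  read 1, top B: go to q_0, push A → (q_0, 01, AZ)
  read 0, top A: go to q_0, push ε → (q_0, 1, Z)
  read 1, top Z: go to q_1, push AAZ → (q_1, ε, AAZ)
All input consumed; state q_1 ∈ F.

Accept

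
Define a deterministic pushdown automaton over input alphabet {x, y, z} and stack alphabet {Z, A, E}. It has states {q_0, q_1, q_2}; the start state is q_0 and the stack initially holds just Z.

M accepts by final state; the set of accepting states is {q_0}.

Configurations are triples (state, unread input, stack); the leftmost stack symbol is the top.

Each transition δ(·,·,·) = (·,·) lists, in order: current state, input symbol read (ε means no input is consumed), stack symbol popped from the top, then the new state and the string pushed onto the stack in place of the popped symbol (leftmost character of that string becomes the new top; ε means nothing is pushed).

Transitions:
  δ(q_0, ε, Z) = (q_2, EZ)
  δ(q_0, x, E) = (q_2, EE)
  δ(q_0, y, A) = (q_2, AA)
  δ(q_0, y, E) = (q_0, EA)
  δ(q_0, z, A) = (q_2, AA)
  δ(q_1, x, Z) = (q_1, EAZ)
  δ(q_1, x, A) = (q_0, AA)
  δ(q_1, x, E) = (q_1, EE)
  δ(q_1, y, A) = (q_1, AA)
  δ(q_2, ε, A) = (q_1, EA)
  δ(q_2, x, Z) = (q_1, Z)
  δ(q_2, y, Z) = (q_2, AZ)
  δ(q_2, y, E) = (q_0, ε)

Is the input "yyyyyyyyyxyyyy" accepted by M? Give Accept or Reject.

Reject

(q_0, yyyyyyyyyxyyyy, Z)
  ε-move, top Z: go to q_2, push EZ → (q_2, yyyyyyyyyxyyyy, EZ)
  read y, top E: go to q_0, push ε → (q_0, yyyyyyyyxyyyy, Z)
  ε-move, top Z: go to q_2, push EZ → (q_2, yyyyyyyyxyyyy, EZ)
  read y, top E: go to q_0, push ε → (q_0, yyyyyyyxyyyy, Z)
  ε-move, top Z: go to q_2, push EZ → (q_2, yyyyyyyxyyyy, EZ)
  read y, top E: go to q_0, push ε → (q_0, yyyyyyxyyyy, Z)
  ε-move, top Z: go to q_2, push EZ → (q_2, yyyyyyxyyyy, EZ)
  read y, top E: go to q_0, push ε → (q_0, yyyyyxyyyy, Z)
  ε-move, top Z: go to q_2, push EZ → (q_2, yyyyyxyyyy, EZ)
  read y, top E: go to q_0, push ε → (q_0, yyyyxyyyy, Z)
  ε-move, top Z: go to q_2, push EZ → (q_2, yyyyxyyyy, EZ)
  read y, top E: go to q_0, push ε → (q_0, yyyxyyyy, Z)
  ε-move, top Z: go to q_2, push EZ → (q_2, yyyxyyyy, EZ)
  read y, top E: go to q_0, push ε → (q_0, yyxyyyy, Z)
  ε-move, top Z: go to q_2, push EZ → (q_2, yyxyyyy, EZ)
  read y, top E: go to q_0, push ε → (q_0, yxyyyy, Z)
  ε-move, top Z: go to q_2, push EZ → (q_2, yxyyyy, EZ)
  read y, top E: go to q_0, push ε → (q_0, xyyyy, Z)
  ε-move, top Z: go to q_2, push EZ → (q_2, xyyyy, EZ)
No transition applies at (q_2, xyyyy, EZ); input not fully consumed.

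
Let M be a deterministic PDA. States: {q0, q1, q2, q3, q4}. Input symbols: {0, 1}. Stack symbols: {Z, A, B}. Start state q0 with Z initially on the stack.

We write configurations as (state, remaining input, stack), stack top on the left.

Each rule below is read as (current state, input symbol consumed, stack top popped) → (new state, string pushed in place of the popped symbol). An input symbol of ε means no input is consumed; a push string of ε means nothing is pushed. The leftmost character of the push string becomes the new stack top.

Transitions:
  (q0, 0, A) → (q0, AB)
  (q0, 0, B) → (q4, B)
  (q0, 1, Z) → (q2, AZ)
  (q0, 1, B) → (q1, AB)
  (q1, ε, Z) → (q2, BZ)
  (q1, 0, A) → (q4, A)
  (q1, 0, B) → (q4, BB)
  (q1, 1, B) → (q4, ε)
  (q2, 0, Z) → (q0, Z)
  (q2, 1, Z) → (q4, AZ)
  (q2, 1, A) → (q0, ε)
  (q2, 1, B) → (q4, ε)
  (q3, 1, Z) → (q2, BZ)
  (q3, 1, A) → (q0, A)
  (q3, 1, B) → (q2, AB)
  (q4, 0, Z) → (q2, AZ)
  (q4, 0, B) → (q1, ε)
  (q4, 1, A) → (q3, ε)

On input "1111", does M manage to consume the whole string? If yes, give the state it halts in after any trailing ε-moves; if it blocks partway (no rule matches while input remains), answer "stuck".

q0

(q0, 1111, Z)
  read 1, top Z: go to q2, push AZ → (q2, 111, AZ)
  read 1, top A: go to q0, push ε → (q0, 11, Z)
  read 1, top Z: go to q2, push AZ → (q2, 1, AZ)
  read 1, top A: go to q0, push ε → (q0, ε, Z)
All input consumed; M is in state q0.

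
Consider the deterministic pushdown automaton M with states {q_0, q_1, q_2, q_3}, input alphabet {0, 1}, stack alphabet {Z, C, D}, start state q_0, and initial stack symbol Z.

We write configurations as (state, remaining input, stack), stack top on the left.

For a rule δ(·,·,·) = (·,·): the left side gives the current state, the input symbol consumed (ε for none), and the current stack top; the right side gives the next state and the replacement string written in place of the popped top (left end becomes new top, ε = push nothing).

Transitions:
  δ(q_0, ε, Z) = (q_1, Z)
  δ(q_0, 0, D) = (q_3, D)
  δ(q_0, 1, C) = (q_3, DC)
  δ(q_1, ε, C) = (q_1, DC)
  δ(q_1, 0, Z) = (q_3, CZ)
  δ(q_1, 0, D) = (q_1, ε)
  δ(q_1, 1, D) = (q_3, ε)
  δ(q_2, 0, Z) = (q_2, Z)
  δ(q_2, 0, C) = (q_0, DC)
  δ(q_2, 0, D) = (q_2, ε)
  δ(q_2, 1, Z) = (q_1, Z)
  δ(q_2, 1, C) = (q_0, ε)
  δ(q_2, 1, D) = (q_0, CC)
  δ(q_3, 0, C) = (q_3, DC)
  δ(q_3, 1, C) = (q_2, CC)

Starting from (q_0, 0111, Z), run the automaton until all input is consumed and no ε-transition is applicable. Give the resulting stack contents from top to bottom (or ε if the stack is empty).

DCZ

(q_0, 0111, Z)
  ε-move, top Z: go to q_1, push Z → (q_1, 0111, Z)
  read 0, top Z: go to q_3, push CZ → (q_3, 111, CZ)
  read 1, top C: go to q_2, push CC → (q_2, 11, CCZ)
  read 1, top C: go to q_0, push ε → (q_0, 1, CZ)
  read 1, top C: go to q_3, push DC → (q_3, ε, DCZ)
All input consumed in state q_3 with stack DCZ.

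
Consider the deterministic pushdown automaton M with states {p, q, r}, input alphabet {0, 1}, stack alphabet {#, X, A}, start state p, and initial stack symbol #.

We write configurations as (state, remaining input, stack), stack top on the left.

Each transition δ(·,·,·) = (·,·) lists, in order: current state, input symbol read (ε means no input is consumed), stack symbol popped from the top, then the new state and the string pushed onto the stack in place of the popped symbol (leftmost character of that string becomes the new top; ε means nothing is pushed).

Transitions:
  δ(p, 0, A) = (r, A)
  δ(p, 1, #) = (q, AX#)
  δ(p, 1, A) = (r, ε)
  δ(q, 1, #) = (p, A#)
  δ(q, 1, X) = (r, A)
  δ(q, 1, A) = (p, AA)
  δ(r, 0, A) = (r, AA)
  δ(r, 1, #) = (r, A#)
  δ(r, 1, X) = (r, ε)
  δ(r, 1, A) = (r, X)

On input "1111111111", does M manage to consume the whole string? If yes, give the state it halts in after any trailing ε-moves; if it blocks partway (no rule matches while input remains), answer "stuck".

(p, 1111111111, #)
  read 1, top #: go to q, push AX# → (q, 111111111, AX#)
  read 1, top A: go to p, push AA → (p, 11111111, AAX#)
  read 1, top A: go to r, push ε → (r, 1111111, AX#)
  read 1, top A: go to r, push X → (r, 111111, XX#)
  read 1, top X: go to r, push ε → (r, 11111, X#)
  read 1, top X: go to r, push ε → (r, 1111, #)
  read 1, top #: go to r, push A# → (r, 111, A#)
  read 1, top A: go to r, push X → (r, 11, X#)
  read 1, top X: go to r, push ε → (r, 1, #)
  read 1, top #: go to r, push A# → (r, ε, A#)
All input consumed; M is in state r.

r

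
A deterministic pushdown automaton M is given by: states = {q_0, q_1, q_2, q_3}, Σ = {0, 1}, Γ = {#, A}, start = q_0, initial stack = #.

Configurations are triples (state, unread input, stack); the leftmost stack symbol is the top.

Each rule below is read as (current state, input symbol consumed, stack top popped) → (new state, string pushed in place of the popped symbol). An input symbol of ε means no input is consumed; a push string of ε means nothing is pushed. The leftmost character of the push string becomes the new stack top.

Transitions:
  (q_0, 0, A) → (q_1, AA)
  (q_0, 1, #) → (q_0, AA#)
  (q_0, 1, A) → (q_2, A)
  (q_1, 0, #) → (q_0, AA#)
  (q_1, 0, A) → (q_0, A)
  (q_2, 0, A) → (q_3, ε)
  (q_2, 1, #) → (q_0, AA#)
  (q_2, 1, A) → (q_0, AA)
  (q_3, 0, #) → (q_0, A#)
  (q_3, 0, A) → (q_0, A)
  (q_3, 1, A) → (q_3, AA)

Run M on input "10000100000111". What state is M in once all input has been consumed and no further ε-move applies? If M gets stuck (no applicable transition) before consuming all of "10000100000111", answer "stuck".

(q_0, 10000100000111, #) ⊢ (q_0, 0000100000111, AA#) ⊢ (q_1, 000100000111, AAA#) ⊢ (q_0, 00100000111, AAA#) ⊢ (q_1, 0100000111, AAAA#) ⊢ (q_0, 100000111, AAAA#) ⊢ (q_2, 00000111, AAAA#) ⊢ (q_3, 0000111, AAA#) ⊢ (q_0, 000111, AAA#) ⊢ (q_1, 00111, AAAA#) ⊢ (q_0, 0111, AAAA#) ⊢ (q_1, 111, AAAAA#)
No transition for (q_1, 1, top A); M blocks with input 111 remaining.

stuck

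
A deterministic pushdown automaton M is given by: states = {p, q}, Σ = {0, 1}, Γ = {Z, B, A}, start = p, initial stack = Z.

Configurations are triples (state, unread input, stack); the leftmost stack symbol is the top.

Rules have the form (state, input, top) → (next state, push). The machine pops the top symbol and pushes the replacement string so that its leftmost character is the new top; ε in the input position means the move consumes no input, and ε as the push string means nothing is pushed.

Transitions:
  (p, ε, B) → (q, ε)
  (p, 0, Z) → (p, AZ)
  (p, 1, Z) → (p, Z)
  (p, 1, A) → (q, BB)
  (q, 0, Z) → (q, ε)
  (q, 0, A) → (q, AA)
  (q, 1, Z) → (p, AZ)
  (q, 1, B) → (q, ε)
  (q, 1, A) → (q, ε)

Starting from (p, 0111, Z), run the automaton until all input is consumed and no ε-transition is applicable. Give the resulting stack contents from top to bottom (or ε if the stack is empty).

Z

(p, 0111, Z)
  read 0, top Z: go to p, push AZ → (p, 111, AZ)
  read 1, top A: go to q, push BB → (q, 11, BBZ)
  read 1, top B: go to q, push ε → (q, 1, BZ)
  read 1, top B: go to q, push ε → (q, ε, Z)
All input consumed in state q with stack Z.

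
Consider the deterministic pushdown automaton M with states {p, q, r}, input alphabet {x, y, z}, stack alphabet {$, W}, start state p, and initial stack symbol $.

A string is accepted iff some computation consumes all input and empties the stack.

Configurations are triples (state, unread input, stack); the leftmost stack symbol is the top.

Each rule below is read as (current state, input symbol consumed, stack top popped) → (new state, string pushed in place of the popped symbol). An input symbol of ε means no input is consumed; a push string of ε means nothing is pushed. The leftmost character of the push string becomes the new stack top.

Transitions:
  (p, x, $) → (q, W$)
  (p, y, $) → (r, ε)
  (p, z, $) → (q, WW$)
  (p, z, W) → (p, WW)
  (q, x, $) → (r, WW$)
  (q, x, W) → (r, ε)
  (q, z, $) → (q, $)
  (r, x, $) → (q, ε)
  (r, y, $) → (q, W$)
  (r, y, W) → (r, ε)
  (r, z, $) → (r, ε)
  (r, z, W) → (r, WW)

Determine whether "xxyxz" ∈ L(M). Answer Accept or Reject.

Accept

(p, xxyxz, $)
  read x, top $: go to q, push W$ → (q, xyxz, W$)
  read x, top W: go to r, push ε → (r, yxz, $)
  read y, top $: go to q, push W$ → (q, xz, W$)
  read x, top W: go to r, push ε → (r, z, $)
  read z, top $: go to r, push ε → (r, ε, ε)
All input consumed and the stack is empty.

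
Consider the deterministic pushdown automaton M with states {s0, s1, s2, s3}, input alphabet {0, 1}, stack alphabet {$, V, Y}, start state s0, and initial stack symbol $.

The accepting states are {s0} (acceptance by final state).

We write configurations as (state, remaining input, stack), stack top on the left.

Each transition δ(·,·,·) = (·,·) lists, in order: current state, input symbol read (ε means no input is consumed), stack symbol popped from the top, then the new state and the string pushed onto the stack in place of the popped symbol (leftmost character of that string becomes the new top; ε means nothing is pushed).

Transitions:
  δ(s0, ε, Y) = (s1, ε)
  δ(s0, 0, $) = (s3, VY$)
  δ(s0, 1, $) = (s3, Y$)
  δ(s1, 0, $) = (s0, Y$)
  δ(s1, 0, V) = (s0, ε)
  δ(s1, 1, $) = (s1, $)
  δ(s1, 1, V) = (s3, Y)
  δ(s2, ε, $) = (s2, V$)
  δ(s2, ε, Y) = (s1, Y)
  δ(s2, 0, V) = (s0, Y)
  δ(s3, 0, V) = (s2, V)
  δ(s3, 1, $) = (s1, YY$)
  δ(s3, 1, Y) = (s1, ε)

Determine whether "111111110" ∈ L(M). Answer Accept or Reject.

(s0, 111111110, $) ⊢ (s3, 11111110, Y$) ⊢ (s1, 1111110, $) ⊢ (s1, 111110, $) ⊢ (s1, 11110, $) ⊢ (s1, 1110, $) ⊢ (s1, 110, $) ⊢ (s1, 10, $) ⊢ (s1, 0, $) ⊢ (s0, ε, Y$)
All input consumed; state s0 ∈ F.

Accept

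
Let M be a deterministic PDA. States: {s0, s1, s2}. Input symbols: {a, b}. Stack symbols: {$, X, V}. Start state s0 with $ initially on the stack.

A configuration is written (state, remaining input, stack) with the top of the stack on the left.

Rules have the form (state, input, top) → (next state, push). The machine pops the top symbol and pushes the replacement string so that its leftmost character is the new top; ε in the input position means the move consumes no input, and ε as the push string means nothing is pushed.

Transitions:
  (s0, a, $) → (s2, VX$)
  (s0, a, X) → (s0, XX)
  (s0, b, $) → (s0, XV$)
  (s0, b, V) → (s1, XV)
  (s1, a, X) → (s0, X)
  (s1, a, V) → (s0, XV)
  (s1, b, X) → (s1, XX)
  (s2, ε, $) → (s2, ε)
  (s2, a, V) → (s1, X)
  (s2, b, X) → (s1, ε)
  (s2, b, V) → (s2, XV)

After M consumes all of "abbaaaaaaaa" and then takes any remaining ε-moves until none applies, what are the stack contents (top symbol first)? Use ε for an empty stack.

(s0, abbaaaaaaaa, $) ⊢ (s2, bbaaaaaaaa, VX$) ⊢ (s2, baaaaaaaa, XVX$) ⊢ (s1, aaaaaaaa, VX$) ⊢ (s0, aaaaaaa, XVX$) ⊢ (s0, aaaaaa, XXVX$) ⊢ (s0, aaaaa, XXXVX$) ⊢ (s0, aaaa, XXXXVX$) ⊢ (s0, aaa, XXXXXVX$) ⊢ (s0, aa, XXXXXXVX$) ⊢ (s0, a, XXXXXXXVX$) ⊢ (s0, ε, XXXXXXXXVX$)
All input consumed in state s0 with stack XXXXXXXXVX$.

XXXXXXXXVX$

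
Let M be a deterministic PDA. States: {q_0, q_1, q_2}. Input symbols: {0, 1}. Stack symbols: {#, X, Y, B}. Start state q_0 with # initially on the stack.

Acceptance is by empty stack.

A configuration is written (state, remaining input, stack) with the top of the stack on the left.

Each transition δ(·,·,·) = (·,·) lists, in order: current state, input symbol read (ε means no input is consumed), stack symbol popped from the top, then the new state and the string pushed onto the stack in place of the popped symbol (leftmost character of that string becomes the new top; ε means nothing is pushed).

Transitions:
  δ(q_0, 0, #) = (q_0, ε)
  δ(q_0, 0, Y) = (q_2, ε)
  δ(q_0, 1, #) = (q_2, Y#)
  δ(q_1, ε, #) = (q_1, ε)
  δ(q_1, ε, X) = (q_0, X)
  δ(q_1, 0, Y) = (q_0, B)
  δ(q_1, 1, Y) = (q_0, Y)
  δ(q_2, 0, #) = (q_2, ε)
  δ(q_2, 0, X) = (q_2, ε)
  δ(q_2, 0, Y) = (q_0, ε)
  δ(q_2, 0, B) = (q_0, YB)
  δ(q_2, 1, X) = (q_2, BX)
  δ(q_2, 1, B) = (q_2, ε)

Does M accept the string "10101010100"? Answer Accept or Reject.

Accept

(q_0, 10101010100, #)
  read 1, top #: go to q_2, push Y# → (q_2, 0101010100, Y#)
  read 0, top Y: go to q_0, push ε → (q_0, 101010100, #)
  read 1, top #: go to q_2, push Y# → (q_2, 01010100, Y#)
  read 0, top Y: go to q_0, push ε → (q_0, 1010100, #)
  read 1, top #: go to q_2, push Y# → (q_2, 010100, Y#)
  read 0, top Y: go to q_0, push ε → (q_0, 10100, #)
  read 1, top #: go to q_2, push Y# → (q_2, 0100, Y#)
  read 0, top Y: go to q_0, push ε → (q_0, 100, #)
  read 1, top #: go to q_2, push Y# → (q_2, 00, Y#)
  read 0, top Y: go to q_0, push ε → (q_0, 0, #)
  read 0, top #: go to q_0, push ε → (q_0, ε, ε)
All input consumed and the stack is empty.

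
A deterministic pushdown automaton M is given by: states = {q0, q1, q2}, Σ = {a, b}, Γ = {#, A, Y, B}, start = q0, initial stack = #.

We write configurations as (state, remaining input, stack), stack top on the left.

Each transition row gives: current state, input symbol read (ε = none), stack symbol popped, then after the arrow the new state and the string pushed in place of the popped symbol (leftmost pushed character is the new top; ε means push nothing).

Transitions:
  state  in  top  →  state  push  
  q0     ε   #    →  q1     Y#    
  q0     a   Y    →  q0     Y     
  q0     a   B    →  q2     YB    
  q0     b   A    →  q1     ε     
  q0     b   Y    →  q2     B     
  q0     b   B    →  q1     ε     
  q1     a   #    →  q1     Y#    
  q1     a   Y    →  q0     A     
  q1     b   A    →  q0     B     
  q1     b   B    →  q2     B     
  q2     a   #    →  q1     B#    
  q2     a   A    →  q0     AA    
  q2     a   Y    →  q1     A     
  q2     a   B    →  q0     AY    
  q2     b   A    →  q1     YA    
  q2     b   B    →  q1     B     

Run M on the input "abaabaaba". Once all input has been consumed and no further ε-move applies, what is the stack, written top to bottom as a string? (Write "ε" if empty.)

(q0, abaabaaba, #) ⊢ (q1, abaabaaba, Y#) ⊢ (q0, baabaaba, A#) ⊢ (q1, aabaaba, #) ⊢ (q1, abaaba, Y#) ⊢ (q0, baaba, A#) ⊢ (q1, aaba, #) ⊢ (q1, aba, Y#) ⊢ (q0, ba, A#) ⊢ (q1, a, #) ⊢ (q1, ε, Y#)
All input consumed in state q1 with stack Y#.

Y#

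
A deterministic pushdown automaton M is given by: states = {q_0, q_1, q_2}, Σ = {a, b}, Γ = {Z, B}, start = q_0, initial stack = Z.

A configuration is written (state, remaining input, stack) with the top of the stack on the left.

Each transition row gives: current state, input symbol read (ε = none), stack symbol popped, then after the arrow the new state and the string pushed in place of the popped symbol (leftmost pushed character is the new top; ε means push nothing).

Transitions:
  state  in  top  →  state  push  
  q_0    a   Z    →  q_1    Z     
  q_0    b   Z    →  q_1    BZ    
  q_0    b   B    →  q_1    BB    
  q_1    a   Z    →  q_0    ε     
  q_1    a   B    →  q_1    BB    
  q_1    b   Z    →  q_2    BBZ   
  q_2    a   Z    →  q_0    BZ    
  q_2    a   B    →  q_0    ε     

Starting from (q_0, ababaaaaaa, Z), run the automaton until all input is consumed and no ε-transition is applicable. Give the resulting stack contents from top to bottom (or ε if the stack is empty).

(q_0, ababaaaaaa, Z) ⊢ (q_1, babaaaaaa, Z) ⊢ (q_2, abaaaaaa, BBZ) ⊢ (q_0, baaaaaa, BZ) ⊢ (q_1, aaaaaa, BBZ) ⊢ (q_1, aaaaa, BBBZ) ⊢ (q_1, aaaa, BBBBZ) ⊢ (q_1, aaa, BBBBBZ) ⊢ (q_1, aa, BBBBBBZ) ⊢ (q_1, a, BBBBBBBZ) ⊢ (q_1, ε, BBBBBBBBZ)
All input consumed in state q_1 with stack BBBBBBBBZ.

BBBBBBBBZ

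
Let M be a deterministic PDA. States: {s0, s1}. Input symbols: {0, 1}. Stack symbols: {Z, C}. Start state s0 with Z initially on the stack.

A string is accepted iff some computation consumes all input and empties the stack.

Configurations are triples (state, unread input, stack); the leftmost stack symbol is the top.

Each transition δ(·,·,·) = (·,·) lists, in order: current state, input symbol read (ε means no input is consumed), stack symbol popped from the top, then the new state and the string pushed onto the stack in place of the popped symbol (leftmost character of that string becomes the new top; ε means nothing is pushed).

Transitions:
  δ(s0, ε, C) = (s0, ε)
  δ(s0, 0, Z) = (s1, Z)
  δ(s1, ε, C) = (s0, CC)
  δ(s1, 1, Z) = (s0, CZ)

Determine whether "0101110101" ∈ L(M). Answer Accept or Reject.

(s0, 0101110101, Z)
  read 0, top Z: go to s1, push Z → (s1, 101110101, Z)
  read 1, top Z: go to s0, push CZ → (s0, 01110101, CZ)
  ε-move, top C: go to s0, push ε → (s0, 01110101, Z)
  read 0, top Z: go to s1, push Z → (s1, 1110101, Z)
  read 1, top Z: go to s0, push CZ → (s0, 110101, CZ)
  ε-move, top C: go to s0, push ε → (s0, 110101, Z)
No transition applies at (s0, 110101, Z); input not fully consumed.

Reject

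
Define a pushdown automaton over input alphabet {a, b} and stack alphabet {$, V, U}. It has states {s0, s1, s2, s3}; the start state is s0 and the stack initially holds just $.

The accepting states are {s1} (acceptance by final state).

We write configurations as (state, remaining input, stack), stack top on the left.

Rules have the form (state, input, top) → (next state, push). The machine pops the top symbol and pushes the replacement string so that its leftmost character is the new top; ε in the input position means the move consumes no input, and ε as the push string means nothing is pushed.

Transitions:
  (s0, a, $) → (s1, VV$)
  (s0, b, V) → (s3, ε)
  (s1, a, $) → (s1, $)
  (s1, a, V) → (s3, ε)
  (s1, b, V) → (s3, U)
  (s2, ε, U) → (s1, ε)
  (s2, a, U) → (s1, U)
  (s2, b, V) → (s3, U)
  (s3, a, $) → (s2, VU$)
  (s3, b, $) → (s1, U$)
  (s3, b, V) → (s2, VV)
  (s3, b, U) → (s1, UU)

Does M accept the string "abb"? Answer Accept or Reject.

Accept

One accepting computation: (s0, abb, $) ⊢ (s1, bb, VV$) ⊢ (s3, b, UV$) ⊢ (s1, ε, UUV$)
All input consumed and state s1 ∈ F.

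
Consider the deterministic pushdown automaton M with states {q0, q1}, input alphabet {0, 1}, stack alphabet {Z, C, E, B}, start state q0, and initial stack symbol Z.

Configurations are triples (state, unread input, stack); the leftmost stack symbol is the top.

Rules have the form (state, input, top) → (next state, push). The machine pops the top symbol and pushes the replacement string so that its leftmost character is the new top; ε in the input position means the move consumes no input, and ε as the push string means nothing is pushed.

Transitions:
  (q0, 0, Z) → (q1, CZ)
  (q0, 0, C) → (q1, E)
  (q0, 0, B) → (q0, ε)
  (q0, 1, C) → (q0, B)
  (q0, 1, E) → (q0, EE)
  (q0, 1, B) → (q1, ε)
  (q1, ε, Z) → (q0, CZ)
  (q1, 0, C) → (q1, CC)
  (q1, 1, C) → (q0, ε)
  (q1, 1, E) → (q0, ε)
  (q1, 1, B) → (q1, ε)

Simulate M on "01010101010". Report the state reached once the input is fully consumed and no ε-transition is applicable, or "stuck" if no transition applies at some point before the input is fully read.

q1

(q0, 01010101010, Z)
  read 0, top Z: go to q1, push CZ → (q1, 1010101010, CZ)
  read 1, top C: go to q0, push ε → (q0, 010101010, Z)
  read 0, top Z: go to q1, push CZ → (q1, 10101010, CZ)
  read 1, top C: go to q0, push ε → (q0, 0101010, Z)
  read 0, top Z: go to q1, push CZ → (q1, 101010, CZ)
  read 1, top C: go to q0, push ε → (q0, 01010, Z)
  read 0, top Z: go to q1, push CZ → (q1, 1010, CZ)
  read 1, top C: go to q0, push ε → (q0, 010, Z)
  read 0, top Z: go to q1, push CZ → (q1, 10, CZ)
  read 1, top C: go to q0, push ε → (q0, 0, Z)
  read 0, top Z: go to q1, push CZ → (q1, ε, CZ)
All input consumed; M is in state q1.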